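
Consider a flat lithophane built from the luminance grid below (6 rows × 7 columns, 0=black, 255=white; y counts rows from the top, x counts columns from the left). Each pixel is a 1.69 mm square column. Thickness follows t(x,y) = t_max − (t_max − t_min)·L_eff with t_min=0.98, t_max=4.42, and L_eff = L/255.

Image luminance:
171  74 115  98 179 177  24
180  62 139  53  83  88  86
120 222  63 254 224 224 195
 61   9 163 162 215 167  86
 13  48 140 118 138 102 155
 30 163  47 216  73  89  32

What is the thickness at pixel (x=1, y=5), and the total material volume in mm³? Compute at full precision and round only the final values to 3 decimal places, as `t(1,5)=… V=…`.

t(1,5)=2.221 V=335.325

span = t_max - t_min = 4.42 - 0.98 = 3.440
L(1,5) = 163, L_eff = 163/255 = 0.639216
t(1,5) = 4.42 - 3.440·0.639216 = 2.221
Σt over all 6·7 pixels = 249489/2125 ≈ 117.4065882
V = pitch²·Σt = 1.69²·249489/2125 = 335.325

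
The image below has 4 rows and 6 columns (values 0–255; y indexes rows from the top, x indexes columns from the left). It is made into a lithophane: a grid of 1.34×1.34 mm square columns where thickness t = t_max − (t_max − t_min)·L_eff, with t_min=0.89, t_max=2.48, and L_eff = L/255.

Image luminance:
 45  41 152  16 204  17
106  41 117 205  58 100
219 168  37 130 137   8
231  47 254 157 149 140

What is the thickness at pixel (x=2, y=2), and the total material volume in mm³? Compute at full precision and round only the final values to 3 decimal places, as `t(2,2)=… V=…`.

span = t_max - t_min = 2.48 - 0.89 = 1.590
L(2,2) = 37, L_eff = 37/255 = 0.145098
t(2,2) = 2.48 - 1.590·0.145098 = 2.249
Σt over all 4·6 pixels = 358633/8500 ≈ 42.1921176
V = pitch²·Σt = 1.34²·358633/8500 = 75.760

t(2,2)=2.249 V=75.760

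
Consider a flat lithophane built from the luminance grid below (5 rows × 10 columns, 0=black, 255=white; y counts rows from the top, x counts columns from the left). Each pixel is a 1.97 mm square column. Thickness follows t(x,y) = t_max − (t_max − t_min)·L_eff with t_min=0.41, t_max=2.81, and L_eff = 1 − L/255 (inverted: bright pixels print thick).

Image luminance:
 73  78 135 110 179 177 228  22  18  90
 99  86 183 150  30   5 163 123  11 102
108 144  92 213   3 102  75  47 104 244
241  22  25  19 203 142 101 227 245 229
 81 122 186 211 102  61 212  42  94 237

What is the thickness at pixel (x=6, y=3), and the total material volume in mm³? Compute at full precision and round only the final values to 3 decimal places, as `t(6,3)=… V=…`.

t(6,3)=1.361 V=298.569

span = t_max - t_min = 2.81 - 0.41 = 2.400
L(6,3) = 101, L_eff = 1 - 101/255 = 0.603922 (inverted)
t(6,3) = 2.81 - 2.400·0.603922 = 1.361
Σt over all 5·10 pixels = 65393/850 ≈ 76.9329412
V = pitch²·Σt = 1.97²·65393/850 = 298.569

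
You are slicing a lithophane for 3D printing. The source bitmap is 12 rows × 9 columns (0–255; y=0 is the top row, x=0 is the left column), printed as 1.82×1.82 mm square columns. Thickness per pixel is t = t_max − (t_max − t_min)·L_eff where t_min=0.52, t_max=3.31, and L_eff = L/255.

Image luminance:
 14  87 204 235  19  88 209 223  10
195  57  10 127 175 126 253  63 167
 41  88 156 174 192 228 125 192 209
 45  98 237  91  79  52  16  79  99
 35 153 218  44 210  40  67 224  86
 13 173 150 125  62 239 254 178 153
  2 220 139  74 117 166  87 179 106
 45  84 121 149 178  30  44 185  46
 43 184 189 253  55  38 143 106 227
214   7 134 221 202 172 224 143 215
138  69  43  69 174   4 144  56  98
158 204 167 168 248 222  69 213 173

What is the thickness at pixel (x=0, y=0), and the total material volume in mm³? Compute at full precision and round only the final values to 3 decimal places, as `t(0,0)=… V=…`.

t(0,0)=3.157 V=675.068

span = t_max - t_min = 3.31 - 0.52 = 2.790
L(0,0) = 14, L_eff = 14/255 = 0.054902
t(0,0) = 3.31 - 2.790·0.054902 = 3.157
Σt over all 12·9 pixels = 866151/4250 ≈ 203.8002353
V = pitch²·Σt = 1.82²·866151/4250 = 675.068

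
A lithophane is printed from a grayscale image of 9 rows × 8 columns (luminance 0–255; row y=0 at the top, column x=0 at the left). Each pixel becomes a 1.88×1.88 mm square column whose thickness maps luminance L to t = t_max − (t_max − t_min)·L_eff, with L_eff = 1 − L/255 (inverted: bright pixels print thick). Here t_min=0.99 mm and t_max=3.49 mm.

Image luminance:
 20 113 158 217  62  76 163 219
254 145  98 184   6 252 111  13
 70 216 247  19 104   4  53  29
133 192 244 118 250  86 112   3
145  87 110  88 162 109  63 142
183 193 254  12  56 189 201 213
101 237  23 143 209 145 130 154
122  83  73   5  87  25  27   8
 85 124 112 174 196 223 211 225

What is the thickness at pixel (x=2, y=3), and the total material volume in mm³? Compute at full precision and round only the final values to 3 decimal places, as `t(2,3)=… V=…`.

span = t_max - t_min = 3.49 - 0.99 = 2.500
L(2,3) = 244, L_eff = 1 - 244/255 = 0.043137 (inverted)
t(2,3) = 3.49 - 2.500·0.043137 = 3.382
Σt over all 9·8 pixels = 204632/1275 ≈ 160.4956863
V = pitch²·Σt = 1.88²·204632/1275 = 567.256

t(2,3)=3.382 V=567.256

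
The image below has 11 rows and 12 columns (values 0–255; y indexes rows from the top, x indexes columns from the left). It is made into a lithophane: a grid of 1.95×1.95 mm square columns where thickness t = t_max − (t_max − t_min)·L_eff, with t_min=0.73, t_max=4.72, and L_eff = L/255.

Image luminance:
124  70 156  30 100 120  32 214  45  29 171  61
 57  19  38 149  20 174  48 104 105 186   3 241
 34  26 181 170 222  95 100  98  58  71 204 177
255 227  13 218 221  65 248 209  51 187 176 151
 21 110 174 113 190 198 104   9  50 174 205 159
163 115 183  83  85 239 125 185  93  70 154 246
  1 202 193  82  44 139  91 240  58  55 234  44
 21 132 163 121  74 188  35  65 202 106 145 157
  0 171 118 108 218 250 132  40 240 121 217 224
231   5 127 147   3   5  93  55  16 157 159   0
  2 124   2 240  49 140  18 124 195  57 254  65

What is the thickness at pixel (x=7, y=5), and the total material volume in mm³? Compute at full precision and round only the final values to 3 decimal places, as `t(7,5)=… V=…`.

span = t_max - t_min = 4.72 - 0.73 = 3.990
L(7,5) = 185, L_eff = 185/255 = 0.725490
t(7,5) = 4.72 - 3.990·0.725490 = 1.825
Σt over all 11·12 pixels = 159057/425 ≈ 374.2517647
V = pitch²·Σt = 1.95²·159057/425 = 1423.092

t(7,5)=1.825 V=1423.092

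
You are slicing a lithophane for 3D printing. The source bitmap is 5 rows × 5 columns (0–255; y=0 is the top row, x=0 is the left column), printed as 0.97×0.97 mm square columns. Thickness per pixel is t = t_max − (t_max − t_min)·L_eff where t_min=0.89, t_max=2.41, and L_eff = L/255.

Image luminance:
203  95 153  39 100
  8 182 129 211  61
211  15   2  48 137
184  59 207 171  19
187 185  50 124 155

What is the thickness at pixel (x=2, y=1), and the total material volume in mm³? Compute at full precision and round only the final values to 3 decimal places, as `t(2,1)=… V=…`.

span = t_max - t_min = 2.41 - 0.89 = 1.520
L(2,1) = 129, L_eff = 129/255 = 0.505882
t(2,1) = 2.41 - 1.520·0.505882 = 1.641
Σt over all 5·5 pixels = 218051/5100 ≈ 42.7550980
V = pitch²·Σt = 0.97²·218051/5100 = 40.228

t(2,1)=1.641 V=40.228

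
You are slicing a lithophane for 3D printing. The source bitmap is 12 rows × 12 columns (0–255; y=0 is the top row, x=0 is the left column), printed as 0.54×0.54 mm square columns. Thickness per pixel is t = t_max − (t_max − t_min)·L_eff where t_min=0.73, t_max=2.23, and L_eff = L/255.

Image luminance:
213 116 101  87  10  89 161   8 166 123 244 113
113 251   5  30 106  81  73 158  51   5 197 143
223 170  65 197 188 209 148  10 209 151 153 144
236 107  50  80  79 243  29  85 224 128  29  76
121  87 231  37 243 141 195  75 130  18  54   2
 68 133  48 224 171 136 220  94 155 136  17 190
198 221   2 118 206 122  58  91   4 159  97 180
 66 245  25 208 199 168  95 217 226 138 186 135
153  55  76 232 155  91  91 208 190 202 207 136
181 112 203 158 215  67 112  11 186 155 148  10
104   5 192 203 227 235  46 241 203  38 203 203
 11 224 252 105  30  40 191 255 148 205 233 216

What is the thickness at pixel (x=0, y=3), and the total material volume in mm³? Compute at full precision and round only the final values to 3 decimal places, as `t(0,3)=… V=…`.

span = t_max - t_min = 2.23 - 0.73 = 1.500
L(0,3) = 236, L_eff = 236/255 = 0.925490
t(0,3) = 2.23 - 1.500·0.925490 = 0.842
Σt over all 12·12 pixels = 176297/850 ≈ 207.4082353
V = pitch²·Σt = 0.54²·176297/850 = 60.480

t(0,3)=0.842 V=60.480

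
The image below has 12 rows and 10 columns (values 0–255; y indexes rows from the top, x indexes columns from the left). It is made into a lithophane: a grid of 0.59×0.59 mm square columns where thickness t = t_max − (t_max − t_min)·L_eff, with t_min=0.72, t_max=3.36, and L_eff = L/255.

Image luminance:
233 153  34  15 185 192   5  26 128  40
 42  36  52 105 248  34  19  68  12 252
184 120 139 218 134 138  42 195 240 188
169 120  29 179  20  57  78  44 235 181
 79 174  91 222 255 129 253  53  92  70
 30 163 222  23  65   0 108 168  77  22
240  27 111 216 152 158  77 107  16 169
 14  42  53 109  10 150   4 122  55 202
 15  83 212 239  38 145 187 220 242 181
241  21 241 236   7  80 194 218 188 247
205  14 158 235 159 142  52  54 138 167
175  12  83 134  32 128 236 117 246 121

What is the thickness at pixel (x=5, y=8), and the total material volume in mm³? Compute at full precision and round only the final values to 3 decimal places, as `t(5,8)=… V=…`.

span = t_max - t_min = 3.36 - 0.72 = 2.640
L(5,8) = 145, L_eff = 145/255 = 0.568627
t(5,8) = 3.36 - 2.640·0.568627 = 1.859
Σt over all 12·10 pixels = 532036/2125 ≈ 250.3698824
V = pitch²·Σt = 0.59²·532036/2125 = 87.154

t(5,8)=1.859 V=87.154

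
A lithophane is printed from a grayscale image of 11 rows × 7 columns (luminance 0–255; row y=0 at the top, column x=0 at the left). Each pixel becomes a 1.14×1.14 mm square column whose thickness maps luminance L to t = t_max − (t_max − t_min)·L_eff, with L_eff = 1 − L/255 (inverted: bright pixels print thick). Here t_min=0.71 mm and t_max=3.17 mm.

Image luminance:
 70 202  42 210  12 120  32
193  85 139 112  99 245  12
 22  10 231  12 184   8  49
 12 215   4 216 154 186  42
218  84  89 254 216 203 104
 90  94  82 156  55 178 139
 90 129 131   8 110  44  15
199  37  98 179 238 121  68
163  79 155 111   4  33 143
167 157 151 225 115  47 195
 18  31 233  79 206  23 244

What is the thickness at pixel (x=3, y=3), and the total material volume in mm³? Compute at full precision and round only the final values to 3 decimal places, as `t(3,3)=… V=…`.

span = t_max - t_min = 3.17 - 0.71 = 2.460
L(3,3) = 216, L_eff = 1 - 216/255 = 0.152941 (inverted)
t(3,3) = 3.17 - 2.460·0.152941 = 2.794
Σt over all 11·7 pixels = 1196627/8500 ≈ 140.7796471
V = pitch²·Σt = 1.14²·1196627/8500 = 182.957

t(3,3)=2.794 V=182.957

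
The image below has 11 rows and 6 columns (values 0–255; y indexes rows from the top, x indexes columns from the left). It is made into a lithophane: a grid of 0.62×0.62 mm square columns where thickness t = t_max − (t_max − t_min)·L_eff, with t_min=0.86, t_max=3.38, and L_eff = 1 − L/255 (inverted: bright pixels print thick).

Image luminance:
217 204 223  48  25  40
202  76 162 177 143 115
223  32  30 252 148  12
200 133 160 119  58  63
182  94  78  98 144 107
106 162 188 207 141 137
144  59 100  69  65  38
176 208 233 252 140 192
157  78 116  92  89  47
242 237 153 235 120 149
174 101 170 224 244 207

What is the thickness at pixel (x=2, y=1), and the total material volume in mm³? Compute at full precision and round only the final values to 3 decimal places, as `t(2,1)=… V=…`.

span = t_max - t_min = 3.38 - 0.86 = 2.520
L(2,1) = 162, L_eff = 1 - 162/255 = 0.364706 (inverted)
t(2,1) = 3.38 - 2.520·0.364706 = 2.461
Σt over all 11·6 pixels = 314172/2125 ≈ 147.8456471
V = pitch²·Σt = 0.62²·314172/2125 = 56.832

t(2,1)=2.461 V=56.832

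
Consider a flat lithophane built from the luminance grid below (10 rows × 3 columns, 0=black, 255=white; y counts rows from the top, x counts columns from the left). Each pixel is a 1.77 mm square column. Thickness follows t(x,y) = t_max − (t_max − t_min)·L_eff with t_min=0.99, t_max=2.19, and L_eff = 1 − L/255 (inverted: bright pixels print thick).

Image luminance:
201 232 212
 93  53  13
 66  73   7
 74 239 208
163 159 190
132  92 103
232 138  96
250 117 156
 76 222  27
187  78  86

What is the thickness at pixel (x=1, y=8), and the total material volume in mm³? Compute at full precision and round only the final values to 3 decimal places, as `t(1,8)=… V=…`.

span = t_max - t_min = 2.19 - 0.99 = 1.200
L(1,8) = 222, L_eff = 1 - 222/255 = 0.129412 (inverted)
t(1,8) = 2.19 - 1.200·0.129412 = 2.035
Σt over all 10·3 pixels = 8229/170 ≈ 48.4058824
V = pitch²·Σt = 1.77²·8229/170 = 151.651

t(1,8)=2.035 V=151.651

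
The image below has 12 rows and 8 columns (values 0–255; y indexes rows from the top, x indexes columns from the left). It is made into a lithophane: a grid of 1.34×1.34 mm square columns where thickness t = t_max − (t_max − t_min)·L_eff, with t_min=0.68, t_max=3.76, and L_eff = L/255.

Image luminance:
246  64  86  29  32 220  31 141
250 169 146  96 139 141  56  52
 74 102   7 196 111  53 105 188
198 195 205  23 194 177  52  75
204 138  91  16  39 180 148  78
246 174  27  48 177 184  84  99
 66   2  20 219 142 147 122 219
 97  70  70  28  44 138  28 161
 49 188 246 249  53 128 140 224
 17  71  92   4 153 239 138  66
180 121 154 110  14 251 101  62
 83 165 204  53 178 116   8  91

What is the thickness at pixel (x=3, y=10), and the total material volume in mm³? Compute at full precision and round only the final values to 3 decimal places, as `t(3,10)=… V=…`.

span = t_max - t_min = 3.76 - 0.68 = 3.080
L(3,10) = 110, L_eff = 110/255 = 0.431373
t(3,10) = 3.76 - 3.080·0.431373 = 2.431
Σt over all 12·8 pixels = 476827/2125 ≈ 224.3891765
V = pitch²·Σt = 1.34²·476827/2125 = 402.913

t(3,10)=2.431 V=402.913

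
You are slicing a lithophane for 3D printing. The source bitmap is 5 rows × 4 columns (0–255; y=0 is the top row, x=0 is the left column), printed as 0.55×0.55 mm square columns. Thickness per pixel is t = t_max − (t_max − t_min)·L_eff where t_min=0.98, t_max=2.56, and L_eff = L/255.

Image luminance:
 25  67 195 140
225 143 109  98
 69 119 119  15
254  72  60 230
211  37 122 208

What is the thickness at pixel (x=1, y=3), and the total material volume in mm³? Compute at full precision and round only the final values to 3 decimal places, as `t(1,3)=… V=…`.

span = t_max - t_min = 2.56 - 0.98 = 1.580
L(1,3) = 72, L_eff = 72/255 = 0.282353
t(1,3) = 2.56 - 1.580·0.282353 = 2.114
Σt over all 5·4 pixels = 226939/6375 ≈ 35.5982745
V = pitch²·Σt = 0.55²·226939/6375 = 10.768

t(1,3)=2.114 V=10.768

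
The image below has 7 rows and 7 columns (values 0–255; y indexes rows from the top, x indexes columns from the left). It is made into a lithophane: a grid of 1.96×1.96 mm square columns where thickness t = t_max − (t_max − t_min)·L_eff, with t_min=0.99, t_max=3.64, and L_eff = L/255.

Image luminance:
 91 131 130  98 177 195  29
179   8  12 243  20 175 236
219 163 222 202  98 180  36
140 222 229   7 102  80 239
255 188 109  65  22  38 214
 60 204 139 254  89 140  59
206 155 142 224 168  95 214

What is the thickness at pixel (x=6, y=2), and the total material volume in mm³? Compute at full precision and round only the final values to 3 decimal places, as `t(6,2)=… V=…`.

t(6,2)=3.266 V=409.603

span = t_max - t_min = 3.64 - 0.99 = 2.650
L(6,2) = 36, L_eff = 36/255 = 0.141176
t(6,2) = 3.64 - 2.650·0.141176 = 3.266
Σt over all 7·7 pixels = 181259/1700 ≈ 106.6229412
V = pitch²·Σt = 1.96²·181259/1700 = 409.603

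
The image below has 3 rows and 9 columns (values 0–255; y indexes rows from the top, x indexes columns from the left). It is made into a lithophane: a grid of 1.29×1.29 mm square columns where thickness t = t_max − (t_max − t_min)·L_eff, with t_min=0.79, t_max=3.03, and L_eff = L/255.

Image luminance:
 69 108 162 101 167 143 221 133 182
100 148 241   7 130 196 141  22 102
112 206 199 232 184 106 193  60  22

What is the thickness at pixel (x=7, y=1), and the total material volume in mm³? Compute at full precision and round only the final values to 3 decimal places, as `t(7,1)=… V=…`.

span = t_max - t_min = 3.03 - 0.79 = 2.240
L(7,1) = 22, L_eff = 22/255 = 0.086275
t(7,1) = 3.03 - 2.240·0.086275 = 2.837
Σt over all 3·9 pixels = 420089/8500 ≈ 49.4222353
V = pitch²·Σt = 1.29²·420089/8500 = 82.244

t(7,1)=2.837 V=82.244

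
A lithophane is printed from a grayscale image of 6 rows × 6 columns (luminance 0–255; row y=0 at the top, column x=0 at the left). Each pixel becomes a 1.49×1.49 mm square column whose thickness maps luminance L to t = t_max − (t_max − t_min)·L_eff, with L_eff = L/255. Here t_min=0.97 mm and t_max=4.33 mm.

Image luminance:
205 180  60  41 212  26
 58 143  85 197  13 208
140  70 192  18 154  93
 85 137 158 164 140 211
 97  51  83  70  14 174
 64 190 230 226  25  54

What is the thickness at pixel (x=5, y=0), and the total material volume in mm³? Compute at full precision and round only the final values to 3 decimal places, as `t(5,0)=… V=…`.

span = t_max - t_min = 4.33 - 0.97 = 3.360
L(5,0) = 26, L_eff = 26/255 = 0.101961
t(5,0) = 4.33 - 3.360·0.101961 = 3.987
Σt over all 6·6 pixels = 211741/2125 ≈ 99.6428235
V = pitch²·Σt = 1.49²·211741/2125 = 221.217

t(5,0)=3.987 V=221.217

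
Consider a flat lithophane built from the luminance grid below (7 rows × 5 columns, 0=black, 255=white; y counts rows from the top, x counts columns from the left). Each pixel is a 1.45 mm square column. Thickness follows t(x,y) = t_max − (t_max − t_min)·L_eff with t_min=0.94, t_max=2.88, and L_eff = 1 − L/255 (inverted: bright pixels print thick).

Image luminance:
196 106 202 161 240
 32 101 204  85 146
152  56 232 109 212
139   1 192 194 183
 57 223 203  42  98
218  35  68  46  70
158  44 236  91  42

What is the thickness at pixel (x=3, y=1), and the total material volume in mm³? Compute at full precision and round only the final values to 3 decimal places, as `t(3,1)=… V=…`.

t(3,1)=1.587 V=142.336

span = t_max - t_min = 2.88 - 0.94 = 1.940
L(3,1) = 85, L_eff = 1 - 85/255 = 0.666667 (inverted)
t(3,1) = 2.88 - 1.940·0.666667 = 1.587
Σt over all 7·5 pixels = 863153/12750 ≈ 67.6982745
V = pitch²·Σt = 1.45²·863153/12750 = 142.336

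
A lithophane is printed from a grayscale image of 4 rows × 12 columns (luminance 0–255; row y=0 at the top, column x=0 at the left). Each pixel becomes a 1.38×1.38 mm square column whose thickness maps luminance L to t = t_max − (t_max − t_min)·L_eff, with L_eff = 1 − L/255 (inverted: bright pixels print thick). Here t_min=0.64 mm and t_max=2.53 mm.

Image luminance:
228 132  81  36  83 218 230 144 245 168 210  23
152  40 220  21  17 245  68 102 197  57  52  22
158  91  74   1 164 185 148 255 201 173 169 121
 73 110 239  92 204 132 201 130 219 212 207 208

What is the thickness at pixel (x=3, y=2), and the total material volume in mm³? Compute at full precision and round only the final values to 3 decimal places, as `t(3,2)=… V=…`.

t(3,2)=0.647 V=153.892

span = t_max - t_min = 2.53 - 0.64 = 1.890
L(3,2) = 1, L_eff = 1 - 1/255 = 0.996078 (inverted)
t(3,2) = 2.53 - 1.890·0.996078 = 0.647
Σt over all 4·12 pixels = 343437/4250 ≈ 80.8087059
V = pitch²·Σt = 1.38²·343437/4250 = 153.892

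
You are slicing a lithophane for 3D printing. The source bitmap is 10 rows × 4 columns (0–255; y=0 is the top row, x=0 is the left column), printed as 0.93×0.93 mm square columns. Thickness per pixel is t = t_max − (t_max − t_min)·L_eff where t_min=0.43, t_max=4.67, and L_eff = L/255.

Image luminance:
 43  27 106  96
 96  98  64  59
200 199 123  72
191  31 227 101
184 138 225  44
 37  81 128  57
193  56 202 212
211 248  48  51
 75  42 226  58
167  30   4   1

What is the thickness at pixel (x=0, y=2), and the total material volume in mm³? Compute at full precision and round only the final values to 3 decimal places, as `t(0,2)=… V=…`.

t(0,2)=1.345 V=97.553

span = t_max - t_min = 4.67 - 0.43 = 4.240
L(0,2) = 200, L_eff = 200/255 = 0.784314
t(0,2) = 4.67 - 4.240·0.784314 = 1.345
Σt over all 10·4 pixels = 719044/6375 ≈ 112.7912157
V = pitch²·Σt = 0.93²·719044/6375 = 97.553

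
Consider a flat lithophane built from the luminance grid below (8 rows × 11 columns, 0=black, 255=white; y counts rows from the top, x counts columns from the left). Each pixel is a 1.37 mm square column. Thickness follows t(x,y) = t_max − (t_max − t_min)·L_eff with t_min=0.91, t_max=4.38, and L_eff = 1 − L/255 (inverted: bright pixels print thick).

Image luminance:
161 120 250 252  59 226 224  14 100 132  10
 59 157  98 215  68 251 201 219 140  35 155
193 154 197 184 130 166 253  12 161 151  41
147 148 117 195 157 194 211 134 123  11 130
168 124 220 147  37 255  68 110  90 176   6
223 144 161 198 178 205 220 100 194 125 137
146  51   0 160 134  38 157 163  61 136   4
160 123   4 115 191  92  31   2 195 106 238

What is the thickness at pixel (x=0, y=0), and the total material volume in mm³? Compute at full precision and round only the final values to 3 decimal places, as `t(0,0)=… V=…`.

t(0,0)=3.101 V=455.461

span = t_max - t_min = 4.38 - 0.91 = 3.470
L(0,0) = 161, L_eff = 1 - 161/255 = 0.368627 (inverted)
t(0,0) = 4.38 - 3.470·0.368627 = 3.101
Σt over all 8·11 pixels = 1546999/6375 ≈ 242.6665098
V = pitch²·Σt = 1.37²·1546999/6375 = 455.461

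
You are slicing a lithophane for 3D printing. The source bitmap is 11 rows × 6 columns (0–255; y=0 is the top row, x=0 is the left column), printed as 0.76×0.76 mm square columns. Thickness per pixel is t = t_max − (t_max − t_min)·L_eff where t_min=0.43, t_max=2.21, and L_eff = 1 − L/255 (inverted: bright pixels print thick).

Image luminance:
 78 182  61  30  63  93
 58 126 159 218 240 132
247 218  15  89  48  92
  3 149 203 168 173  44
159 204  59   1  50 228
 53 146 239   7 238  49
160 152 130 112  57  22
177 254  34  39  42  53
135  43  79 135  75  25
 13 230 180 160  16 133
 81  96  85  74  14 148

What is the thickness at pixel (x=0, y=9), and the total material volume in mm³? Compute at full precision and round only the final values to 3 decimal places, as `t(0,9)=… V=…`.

span = t_max - t_min = 2.21 - 0.43 = 1.780
L(0,9) = 13, L_eff = 1 - 13/255 = 0.949020 (inverted)
t(0,9) = 2.21 - 1.780·0.949020 = 0.521
Σt over all 11·6 pixels = 59377/750 ≈ 79.1693333
V = pitch²·Σt = 0.76²·59377/750 = 45.728

t(0,9)=0.521 V=45.728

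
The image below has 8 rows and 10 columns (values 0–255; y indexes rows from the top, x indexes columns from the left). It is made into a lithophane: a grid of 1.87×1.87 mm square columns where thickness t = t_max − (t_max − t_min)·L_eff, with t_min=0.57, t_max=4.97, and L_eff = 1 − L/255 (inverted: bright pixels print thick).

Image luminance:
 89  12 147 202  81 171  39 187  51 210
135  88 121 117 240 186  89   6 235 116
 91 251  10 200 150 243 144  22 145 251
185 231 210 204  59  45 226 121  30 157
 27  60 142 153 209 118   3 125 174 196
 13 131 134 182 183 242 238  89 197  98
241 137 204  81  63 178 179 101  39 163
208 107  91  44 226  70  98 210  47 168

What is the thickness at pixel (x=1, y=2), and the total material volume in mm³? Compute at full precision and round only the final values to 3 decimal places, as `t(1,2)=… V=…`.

span = t_max - t_min = 4.97 - 0.57 = 4.400
L(1,2) = 251, L_eff = 1 - 251/255 = 0.015686 (inverted)
t(1,2) = 4.97 - 4.400·0.015686 = 4.901
Σt over all 8·10 pixels = 99064/425 ≈ 233.0917647
V = pitch²·Σt = 1.87²·99064/425 = 815.099

t(1,2)=4.901 V=815.099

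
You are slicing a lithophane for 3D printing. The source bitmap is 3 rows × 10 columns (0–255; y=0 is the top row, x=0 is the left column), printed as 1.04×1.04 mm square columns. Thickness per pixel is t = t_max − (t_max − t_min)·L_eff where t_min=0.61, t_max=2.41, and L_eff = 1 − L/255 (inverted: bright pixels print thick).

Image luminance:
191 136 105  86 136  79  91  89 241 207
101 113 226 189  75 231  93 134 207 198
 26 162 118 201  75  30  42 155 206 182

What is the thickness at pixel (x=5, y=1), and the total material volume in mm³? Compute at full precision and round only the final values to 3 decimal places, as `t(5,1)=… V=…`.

t(5,1)=2.241 V=51.287

span = t_max - t_min = 2.41 - 0.61 = 1.800
L(5,1) = 231, L_eff = 1 - 231/255 = 0.094118 (inverted)
t(5,1) = 2.41 - 1.800·0.094118 = 2.241
Σt over all 3·10 pixels = 8061/170 ≈ 47.4176471
V = pitch²·Σt = 1.04²·8061/170 = 51.287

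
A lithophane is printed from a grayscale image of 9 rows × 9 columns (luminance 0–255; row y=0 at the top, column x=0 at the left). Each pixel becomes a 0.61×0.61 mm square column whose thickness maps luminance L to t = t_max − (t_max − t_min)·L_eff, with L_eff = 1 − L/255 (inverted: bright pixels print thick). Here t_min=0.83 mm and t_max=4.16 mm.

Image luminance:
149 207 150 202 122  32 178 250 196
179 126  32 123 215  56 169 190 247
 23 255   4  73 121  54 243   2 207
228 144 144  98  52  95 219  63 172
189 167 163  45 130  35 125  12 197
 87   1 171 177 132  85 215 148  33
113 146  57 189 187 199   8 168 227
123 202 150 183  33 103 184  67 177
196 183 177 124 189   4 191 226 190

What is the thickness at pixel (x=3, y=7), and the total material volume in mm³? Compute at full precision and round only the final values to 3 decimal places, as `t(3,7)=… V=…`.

span = t_max - t_min = 4.16 - 0.83 = 3.330
L(3,7) = 183, L_eff = 1 - 183/255 = 0.282353 (inverted)
t(3,7) = 4.16 - 3.330·0.282353 = 3.220
Σt over all 9·9 pixels = 1806663/8500 ≈ 212.5485882
V = pitch²·Σt = 0.61²·1806663/8500 = 79.089

t(3,7)=3.220 V=79.089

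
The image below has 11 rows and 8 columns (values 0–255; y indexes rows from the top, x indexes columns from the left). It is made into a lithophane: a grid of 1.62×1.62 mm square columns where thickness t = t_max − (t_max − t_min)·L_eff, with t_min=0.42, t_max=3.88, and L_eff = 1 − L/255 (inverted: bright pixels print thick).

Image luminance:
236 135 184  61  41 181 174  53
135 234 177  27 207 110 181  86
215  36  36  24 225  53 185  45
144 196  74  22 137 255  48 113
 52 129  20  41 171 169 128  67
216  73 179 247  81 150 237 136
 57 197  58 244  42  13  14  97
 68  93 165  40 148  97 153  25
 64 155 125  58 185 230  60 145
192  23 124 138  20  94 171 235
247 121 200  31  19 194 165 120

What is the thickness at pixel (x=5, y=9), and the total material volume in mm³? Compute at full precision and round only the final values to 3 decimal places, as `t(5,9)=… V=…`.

span = t_max - t_min = 3.88 - 0.42 = 3.460
L(5,9) = 94, L_eff = 1 - 94/255 = 0.631373 (inverted)
t(5,9) = 3.88 - 3.460·0.631373 = 1.695
Σt over all 11·8 pixels = 2331509/12750 ≈ 182.8634510
V = pitch²·Σt = 1.62²·2331509/12750 = 479.907

t(5,9)=1.695 V=479.907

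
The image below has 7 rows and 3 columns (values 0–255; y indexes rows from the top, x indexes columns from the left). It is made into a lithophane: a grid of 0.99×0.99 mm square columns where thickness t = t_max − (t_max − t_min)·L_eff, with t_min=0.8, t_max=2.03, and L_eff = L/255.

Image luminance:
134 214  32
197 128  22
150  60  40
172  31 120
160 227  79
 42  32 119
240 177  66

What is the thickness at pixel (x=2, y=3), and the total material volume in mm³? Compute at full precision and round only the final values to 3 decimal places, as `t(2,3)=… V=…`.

t(2,3)=1.451 V=30.237

span = t_max - t_min = 2.03 - 0.8 = 1.230
L(2,3) = 120, L_eff = 120/255 = 0.470588
t(2,3) = 2.03 - 1.230·0.470588 = 1.451
Σt over all 7·3 pixels = 262233/8500 ≈ 30.8509412
V = pitch²·Σt = 0.99²·262233/8500 = 30.237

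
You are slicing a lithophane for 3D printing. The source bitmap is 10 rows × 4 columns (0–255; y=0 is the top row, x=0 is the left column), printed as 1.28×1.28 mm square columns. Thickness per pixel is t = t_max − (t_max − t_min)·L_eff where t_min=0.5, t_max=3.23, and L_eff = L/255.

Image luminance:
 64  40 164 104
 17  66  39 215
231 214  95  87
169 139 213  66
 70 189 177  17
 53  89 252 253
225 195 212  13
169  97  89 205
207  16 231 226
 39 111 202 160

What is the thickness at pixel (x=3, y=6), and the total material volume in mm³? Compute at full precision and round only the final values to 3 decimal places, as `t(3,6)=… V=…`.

span = t_max - t_min = 3.23 - 0.5 = 2.730
L(3,6) = 13, L_eff = 13/255 = 0.050980
t(3,6) = 3.23 - 2.730·0.050980 = 3.091
Σt over all 10·4 pixels = 30249/425 ≈ 71.1741176
V = pitch²·Σt = 1.28²·30249/425 = 116.612

t(3,6)=3.091 V=116.612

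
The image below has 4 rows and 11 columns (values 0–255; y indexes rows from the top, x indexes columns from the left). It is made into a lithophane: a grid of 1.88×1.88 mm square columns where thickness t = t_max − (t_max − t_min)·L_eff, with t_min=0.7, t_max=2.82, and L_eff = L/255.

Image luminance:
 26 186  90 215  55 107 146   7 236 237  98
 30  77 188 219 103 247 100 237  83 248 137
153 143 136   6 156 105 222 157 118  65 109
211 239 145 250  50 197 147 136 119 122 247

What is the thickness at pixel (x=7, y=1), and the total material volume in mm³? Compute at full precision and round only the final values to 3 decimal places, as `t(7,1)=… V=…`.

t(7,1)=0.850 V=253.282

span = t_max - t_min = 2.82 - 0.7 = 2.120
L(7,1) = 237, L_eff = 237/255 = 0.929412
t(7,1) = 2.82 - 2.120·0.929412 = 0.850
Σt over all 4·11 pixels = 91369/1275 ≈ 71.6619608
V = pitch²·Σt = 1.88²·91369/1275 = 253.282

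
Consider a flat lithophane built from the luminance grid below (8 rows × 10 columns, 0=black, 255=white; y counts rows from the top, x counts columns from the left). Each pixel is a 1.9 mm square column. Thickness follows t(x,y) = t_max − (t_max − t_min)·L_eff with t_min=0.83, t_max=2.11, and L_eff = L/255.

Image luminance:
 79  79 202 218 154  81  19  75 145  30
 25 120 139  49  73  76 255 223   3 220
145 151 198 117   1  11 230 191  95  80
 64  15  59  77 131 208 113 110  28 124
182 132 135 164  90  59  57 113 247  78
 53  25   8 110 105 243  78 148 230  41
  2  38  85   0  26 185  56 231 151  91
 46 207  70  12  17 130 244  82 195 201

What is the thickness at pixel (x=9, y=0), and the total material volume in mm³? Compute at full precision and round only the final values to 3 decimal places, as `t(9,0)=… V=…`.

span = t_max - t_min = 2.11 - 0.83 = 1.280
L(9,0) = 30, L_eff = 30/255 = 0.117647
t(9,0) = 2.11 - 1.280·0.117647 = 1.959
Σt over all 8·10 pixels = 159028/1275 ≈ 124.7278431
V = pitch²·Σt = 1.9²·159028/1275 = 450.268

t(9,0)=1.959 V=450.268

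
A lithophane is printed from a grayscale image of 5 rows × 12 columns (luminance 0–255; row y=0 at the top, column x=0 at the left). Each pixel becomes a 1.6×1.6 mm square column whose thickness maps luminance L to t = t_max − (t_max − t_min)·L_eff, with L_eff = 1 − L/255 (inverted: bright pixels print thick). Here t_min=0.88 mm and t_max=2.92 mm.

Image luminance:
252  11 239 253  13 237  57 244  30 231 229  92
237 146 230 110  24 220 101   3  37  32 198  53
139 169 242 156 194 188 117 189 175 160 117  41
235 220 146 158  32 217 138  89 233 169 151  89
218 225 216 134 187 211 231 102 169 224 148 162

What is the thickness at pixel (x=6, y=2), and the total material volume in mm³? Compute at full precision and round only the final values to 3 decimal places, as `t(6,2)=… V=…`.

t(6,2)=1.816 V=325.018

span = t_max - t_min = 2.92 - 0.88 = 2.040
L(6,2) = 117, L_eff = 1 - 117/255 = 0.541176 (inverted)
t(6,2) = 2.92 - 2.040·0.541176 = 1.816
Σt over all 5·12 pixels = 126.96
V = pitch²·Σt = 1.6²·126.96 = 325.018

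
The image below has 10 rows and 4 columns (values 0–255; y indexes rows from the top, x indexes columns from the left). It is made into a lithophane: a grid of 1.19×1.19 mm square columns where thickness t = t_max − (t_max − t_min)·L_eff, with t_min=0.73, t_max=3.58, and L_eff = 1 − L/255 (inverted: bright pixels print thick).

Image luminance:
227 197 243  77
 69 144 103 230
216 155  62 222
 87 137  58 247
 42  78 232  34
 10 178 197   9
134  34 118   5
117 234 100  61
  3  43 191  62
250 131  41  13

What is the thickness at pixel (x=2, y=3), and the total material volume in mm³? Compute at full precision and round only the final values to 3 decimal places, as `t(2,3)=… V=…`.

span = t_max - t_min = 3.58 - 0.73 = 2.850
L(2,3) = 58, L_eff = 1 - 58/255 = 0.772549 (inverted)
t(2,3) = 3.58 - 2.850·0.772549 = 1.378
Σt over all 10·4 pixels = 140669/1700 ≈ 82.7464706
V = pitch²·Σt = 1.19²·140669/1700 = 117.177

t(2,3)=1.378 V=117.177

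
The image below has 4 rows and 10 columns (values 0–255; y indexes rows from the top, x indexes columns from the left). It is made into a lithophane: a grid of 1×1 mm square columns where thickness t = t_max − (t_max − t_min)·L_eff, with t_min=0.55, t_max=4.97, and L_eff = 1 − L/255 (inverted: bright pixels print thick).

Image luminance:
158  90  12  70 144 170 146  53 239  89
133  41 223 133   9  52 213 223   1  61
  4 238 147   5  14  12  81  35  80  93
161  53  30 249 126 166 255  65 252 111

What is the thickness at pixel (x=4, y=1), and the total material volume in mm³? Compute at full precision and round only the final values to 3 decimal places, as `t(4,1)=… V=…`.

t(4,1)=0.706 V=98.908

span = t_max - t_min = 4.97 - 0.55 = 4.420
L(4,1) = 9, L_eff = 1 - 9/255 = 0.964706 (inverted)
t(4,1) = 4.97 - 4.420·0.964706 = 0.706
Σt over all 4·10 pixels = 98.908
V = pitch²·Σt = 1²·98.908 = 98.908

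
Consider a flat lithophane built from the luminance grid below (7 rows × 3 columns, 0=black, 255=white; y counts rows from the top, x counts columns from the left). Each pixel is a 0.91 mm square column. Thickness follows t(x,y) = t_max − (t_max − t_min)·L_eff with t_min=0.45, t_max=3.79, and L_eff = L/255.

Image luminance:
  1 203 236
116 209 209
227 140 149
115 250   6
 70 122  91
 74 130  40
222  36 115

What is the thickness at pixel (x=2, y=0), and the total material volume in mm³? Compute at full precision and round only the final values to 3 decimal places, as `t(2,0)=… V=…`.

span = t_max - t_min = 3.79 - 0.45 = 3.340
L(2,0) = 236, L_eff = 236/255 = 0.925490
t(2,0) = 3.79 - 3.340·0.925490 = 0.699
Σt over all 7·3 pixels = 1107371/25500 ≈ 43.4263137
V = pitch²·Σt = 0.91²·1107371/25500 = 35.961

t(2,0)=0.699 V=35.961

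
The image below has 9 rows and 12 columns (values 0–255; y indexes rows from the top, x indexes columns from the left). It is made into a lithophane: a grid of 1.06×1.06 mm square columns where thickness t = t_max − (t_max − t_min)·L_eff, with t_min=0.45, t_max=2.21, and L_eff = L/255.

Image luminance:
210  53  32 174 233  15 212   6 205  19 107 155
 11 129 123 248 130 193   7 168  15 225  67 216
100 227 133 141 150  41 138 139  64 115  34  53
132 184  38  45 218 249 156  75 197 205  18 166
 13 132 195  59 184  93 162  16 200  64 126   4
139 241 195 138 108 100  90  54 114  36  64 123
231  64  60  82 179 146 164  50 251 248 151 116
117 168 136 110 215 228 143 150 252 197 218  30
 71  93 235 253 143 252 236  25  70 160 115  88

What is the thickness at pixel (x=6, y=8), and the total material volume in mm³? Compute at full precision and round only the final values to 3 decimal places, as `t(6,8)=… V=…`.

span = t_max - t_min = 2.21 - 0.45 = 1.760
L(6,8) = 236, L_eff = 236/255 = 0.925490
t(6,8) = 2.21 - 1.760·0.925490 = 0.581
Σt over all 9·12 pixels = 902593/6375 ≈ 141.5832157
V = pitch²·Σt = 1.06²·902593/6375 = 159.083

t(6,8)=0.581 V=159.083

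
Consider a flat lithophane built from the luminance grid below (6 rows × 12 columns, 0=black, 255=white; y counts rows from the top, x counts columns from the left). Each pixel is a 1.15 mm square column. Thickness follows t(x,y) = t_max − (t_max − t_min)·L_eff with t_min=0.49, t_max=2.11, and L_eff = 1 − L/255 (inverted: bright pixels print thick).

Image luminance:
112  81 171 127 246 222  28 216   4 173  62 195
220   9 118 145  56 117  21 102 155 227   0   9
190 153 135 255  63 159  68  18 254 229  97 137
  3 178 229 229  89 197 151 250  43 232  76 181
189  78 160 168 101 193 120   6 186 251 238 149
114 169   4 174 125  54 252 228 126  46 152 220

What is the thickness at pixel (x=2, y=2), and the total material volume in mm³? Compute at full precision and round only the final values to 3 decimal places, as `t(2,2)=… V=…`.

span = t_max - t_min = 2.11 - 0.49 = 1.620
L(2,2) = 135, L_eff = 1 - 135/255 = 0.470588 (inverted)
t(2,2) = 2.11 - 1.620·0.470588 = 1.348
Σt over all 6·12 pixels = 83637/850 ≈ 98.3964706
V = pitch²·Σt = 1.15²·83637/850 = 130.129

t(2,2)=1.348 V=130.129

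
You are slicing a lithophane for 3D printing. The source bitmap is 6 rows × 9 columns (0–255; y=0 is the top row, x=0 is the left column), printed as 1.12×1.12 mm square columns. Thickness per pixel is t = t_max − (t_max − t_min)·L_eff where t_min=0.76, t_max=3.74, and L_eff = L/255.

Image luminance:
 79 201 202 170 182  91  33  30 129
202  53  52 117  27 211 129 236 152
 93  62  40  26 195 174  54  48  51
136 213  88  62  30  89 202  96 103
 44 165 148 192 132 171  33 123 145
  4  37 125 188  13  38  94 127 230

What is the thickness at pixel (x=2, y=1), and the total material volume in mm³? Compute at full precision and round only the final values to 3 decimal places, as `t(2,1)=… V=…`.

span = t_max - t_min = 3.74 - 0.76 = 2.980
L(2,1) = 52, L_eff = 52/255 = 0.203922
t(2,1) = 3.74 - 2.980·0.203922 = 3.132
Σt over all 6·9 pixels = 1671007/12750 ≈ 131.0593725
V = pitch²·Σt = 1.12²·1671007/12750 = 164.401

t(2,1)=3.132 V=164.401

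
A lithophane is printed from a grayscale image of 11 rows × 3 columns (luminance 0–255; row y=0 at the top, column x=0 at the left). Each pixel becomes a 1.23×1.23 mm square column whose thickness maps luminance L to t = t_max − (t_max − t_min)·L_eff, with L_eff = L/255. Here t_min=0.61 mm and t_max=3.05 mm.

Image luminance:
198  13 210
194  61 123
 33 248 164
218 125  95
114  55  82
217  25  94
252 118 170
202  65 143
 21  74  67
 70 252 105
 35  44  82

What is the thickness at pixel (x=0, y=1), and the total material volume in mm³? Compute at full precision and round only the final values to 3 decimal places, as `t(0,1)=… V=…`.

t(0,1)=1.194 V=94.817

span = t_max - t_min = 3.05 - 0.61 = 2.440
L(0,1) = 194, L_eff = 194/255 = 0.760784
t(0,1) = 3.05 - 2.440·0.760784 = 1.194
Σt over all 11·3 pixels = 532713/8500 ≈ 62.6721176
V = pitch²·Σt = 1.23²·532713/8500 = 94.817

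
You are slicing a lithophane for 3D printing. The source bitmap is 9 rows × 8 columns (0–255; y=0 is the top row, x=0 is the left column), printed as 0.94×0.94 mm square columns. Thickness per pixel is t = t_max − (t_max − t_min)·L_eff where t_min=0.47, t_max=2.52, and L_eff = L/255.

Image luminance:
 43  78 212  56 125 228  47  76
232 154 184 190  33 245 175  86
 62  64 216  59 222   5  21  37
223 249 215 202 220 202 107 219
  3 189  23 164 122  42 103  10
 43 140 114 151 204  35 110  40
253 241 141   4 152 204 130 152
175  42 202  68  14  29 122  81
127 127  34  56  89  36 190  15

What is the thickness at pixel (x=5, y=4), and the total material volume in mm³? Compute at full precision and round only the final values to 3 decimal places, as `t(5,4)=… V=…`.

span = t_max - t_min = 2.52 - 0.47 = 2.050
L(5,4) = 42, L_eff = 42/255 = 0.164706
t(5,4) = 2.52 - 2.050·0.164706 = 2.182
Σt over all 9·8 pixels = 9502/85 ≈ 111.7882353
V = pitch²·Σt = 0.94²·9502/85 = 98.776

t(5,4)=2.182 V=98.776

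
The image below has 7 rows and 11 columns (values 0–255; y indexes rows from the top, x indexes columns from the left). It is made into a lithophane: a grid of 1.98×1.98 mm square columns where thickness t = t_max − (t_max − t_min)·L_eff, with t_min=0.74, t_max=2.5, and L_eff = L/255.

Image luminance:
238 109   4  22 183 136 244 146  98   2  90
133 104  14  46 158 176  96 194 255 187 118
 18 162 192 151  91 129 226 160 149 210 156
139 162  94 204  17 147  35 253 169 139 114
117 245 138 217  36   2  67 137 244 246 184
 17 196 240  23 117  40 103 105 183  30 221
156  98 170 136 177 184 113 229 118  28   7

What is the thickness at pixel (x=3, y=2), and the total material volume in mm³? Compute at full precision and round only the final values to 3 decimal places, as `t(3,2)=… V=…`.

t(3,2)=1.458 V=478.843

span = t_max - t_min = 2.5 - 0.74 = 1.760
L(3,2) = 151, L_eff = 151/255 = 0.592157
t(3,2) = 2.5 - 1.760·0.592157 = 1.458
Σt over all 7·11 pixels = 519101/4250 ≈ 122.1414118
V = pitch²·Σt = 1.98²·519101/4250 = 478.843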